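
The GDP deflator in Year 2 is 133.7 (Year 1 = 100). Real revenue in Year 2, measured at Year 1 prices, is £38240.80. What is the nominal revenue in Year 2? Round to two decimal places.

51127.95

Nominal = Real × (Index/100) = 38240.80 × (133.7/100)
        = 38240.80 × 1.337 = 51127.9496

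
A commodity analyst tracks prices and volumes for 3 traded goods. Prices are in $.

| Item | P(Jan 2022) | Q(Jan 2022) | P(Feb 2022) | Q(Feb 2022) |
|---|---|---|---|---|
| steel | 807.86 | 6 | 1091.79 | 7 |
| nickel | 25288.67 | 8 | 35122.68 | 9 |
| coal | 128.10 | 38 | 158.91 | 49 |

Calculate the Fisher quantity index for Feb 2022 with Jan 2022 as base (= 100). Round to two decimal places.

112.95

Laspeyres component (base-period weights):
ΣP(Jan 2022)Q(Feb 2022) = 807.86×7 + 25288.67×9 + 128.10×49 = 5655.02 + 227598.03 + 6276.9 = 239529.95
ΣP(Jan 2022)Q(Jan 2022) = 807.86×6 + 25288.67×8 + 128.10×38 = 4847.16 + 202309.36 + 4867.8 = 212024.32
L = 239529.95 / 212024.32 × 100 = 112.9729
Paasche component (current-period weights):
ΣP(Feb 2022)Q(Feb 2022) = 1091.79×7 + 35122.68×9 + 158.91×49 = 7642.53 + 316104.12 + 7786.59 = 331533.24
ΣP(Feb 2022)Q(Jan 2022) = 1091.79×6 + 35122.68×8 + 158.91×38 = 6550.74 + 280981.44 + 6038.58 = 293570.76
P = 331533.24 / 293570.76 × 100 = 112.9313
Fisher = √(L × P) = √(112.9729 × 112.9313) = 112.9521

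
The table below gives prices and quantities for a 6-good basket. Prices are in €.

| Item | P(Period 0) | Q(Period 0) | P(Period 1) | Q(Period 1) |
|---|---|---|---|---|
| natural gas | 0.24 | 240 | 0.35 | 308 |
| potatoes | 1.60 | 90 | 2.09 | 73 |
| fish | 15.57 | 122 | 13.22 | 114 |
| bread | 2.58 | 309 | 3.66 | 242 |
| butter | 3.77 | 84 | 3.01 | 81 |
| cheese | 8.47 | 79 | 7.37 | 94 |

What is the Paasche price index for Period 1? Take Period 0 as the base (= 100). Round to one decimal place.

Paasche price index uses current-period quantities as weights.
ΣP(Period 1)·Q(Period 1) = 0.35×308 + 2.09×73 + 13.22×114 + 3.66×242 + 3.01×81 + 7.37×94 = 107.8 + 152.57 + 1507.08 + 885.72 + 243.81 + 692.78 = 3589.76
ΣP(Period 0)·Q(Period 1) = 0.24×308 + 1.60×73 + 15.57×114 + 2.58×242 + 3.77×81 + 8.47×94 = 73.92 + 116.8 + 1774.98 + 624.36 + 305.37 + 796.18 = 3691.61
Index = 3589.76 / 3691.61 × 100 = 97.2410

97.2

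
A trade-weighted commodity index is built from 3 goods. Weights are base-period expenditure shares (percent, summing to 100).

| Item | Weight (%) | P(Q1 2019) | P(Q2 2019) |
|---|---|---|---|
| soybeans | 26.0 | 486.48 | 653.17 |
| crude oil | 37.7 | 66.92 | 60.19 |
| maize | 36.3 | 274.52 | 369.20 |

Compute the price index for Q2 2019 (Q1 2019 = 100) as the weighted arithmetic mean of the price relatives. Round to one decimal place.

soybeans: 26.0 × (653.17/486.48) = 26.0 × 1.342645 = 34.9088
crude oil: 37.7 × (60.19/66.92) = 37.7 × 0.899432 = 33.9086
maize: 36.3 × (369.20/274.52) = 36.3 × 1.344893 = 48.8196
Index = Σ wᵢ·(p₁ᵢ/p₀ᵢ) = 34.9088 + 33.9086 + 48.8196 = 117.6370

117.6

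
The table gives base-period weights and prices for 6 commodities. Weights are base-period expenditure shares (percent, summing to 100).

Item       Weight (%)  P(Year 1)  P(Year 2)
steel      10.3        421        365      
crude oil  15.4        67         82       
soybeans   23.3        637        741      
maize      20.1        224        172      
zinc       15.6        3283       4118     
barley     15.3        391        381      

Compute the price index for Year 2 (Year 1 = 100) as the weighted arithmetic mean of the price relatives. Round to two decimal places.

104.79

steel: 10.3 × (365/421) = 10.3 × 0.866983 = 8.9299
crude oil: 15.4 × (82/67) = 15.4 × 1.223881 = 18.8478
soybeans: 23.3 × (741/637) = 23.3 × 1.163265 = 27.1041
maize: 20.1 × (172/224) = 20.1 × 0.767857 = 15.4339
zinc: 15.6 × (4118/3283) = 15.6 × 1.254341 = 19.5677
barley: 15.3 × (381/391) = 15.3 × 0.974425 = 14.9087
Index = Σ wᵢ·(p₁ᵢ/p₀ᵢ) = 8.9299 + 18.8478 + 27.1041 + 15.4339 + 19.5677 + 14.9087 = 104.7921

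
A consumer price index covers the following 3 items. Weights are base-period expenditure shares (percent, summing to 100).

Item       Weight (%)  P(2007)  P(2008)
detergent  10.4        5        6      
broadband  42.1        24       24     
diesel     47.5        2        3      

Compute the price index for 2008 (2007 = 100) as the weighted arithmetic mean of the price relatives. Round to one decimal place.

125.8

detergent: 10.4 × (6/5) = 10.4 × 1.200000 = 12.4800
broadband: 42.1 × (24/24) = 42.1 × 1.000000 = 42.1000
diesel: 47.5 × (3/2) = 47.5 × 1.500000 = 71.2500
Index = Σ wᵢ·(p₁ᵢ/p₀ᵢ) = 12.4800 + 42.1000 + 71.2500 = 125.8300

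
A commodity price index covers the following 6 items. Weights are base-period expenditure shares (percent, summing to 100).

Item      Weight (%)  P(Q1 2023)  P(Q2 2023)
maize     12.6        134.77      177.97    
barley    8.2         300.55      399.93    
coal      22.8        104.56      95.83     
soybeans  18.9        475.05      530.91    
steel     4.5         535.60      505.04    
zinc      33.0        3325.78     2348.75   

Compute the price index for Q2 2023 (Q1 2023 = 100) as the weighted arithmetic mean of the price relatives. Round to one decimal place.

maize: 12.6 × (177.97/134.77) = 12.6 × 1.320546 = 16.6389
barley: 8.2 × (399.93/300.55) = 8.2 × 1.330660 = 10.9114
coal: 22.8 × (95.83/104.56) = 22.8 × 0.916507 = 20.8964
soybeans: 18.9 × (530.91/475.05) = 18.9 × 1.117588 = 21.1224
steel: 4.5 × (505.04/535.60) = 4.5 × 0.942942 = 4.2432
zinc: 33.0 × (2348.75/3325.78) = 33.0 × 0.706225 = 23.3054
Index = Σ wᵢ·(p₁ᵢ/p₀ᵢ) = 16.6389 + 10.9114 + 20.8964 + 21.1224 + 4.2432 + 23.3054 = 97.1177

97.1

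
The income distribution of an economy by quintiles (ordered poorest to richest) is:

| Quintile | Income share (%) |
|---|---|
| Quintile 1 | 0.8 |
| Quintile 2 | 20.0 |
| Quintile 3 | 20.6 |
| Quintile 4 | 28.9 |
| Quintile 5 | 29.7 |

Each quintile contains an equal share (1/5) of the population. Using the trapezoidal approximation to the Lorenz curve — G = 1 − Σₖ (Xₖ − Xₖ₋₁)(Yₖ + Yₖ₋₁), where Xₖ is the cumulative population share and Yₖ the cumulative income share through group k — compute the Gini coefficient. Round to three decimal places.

0.267

Cumulative income shares Yₖ: 0.0080, 0.2080, 0.4140, 0.7030, 1.0000
Σ (Xₖ−Xₖ₋₁)(Yₖ+Yₖ₋₁) = (1/5)(0.0080+0.0000) + (1/5)(0.2080+0.0080) + (1/5)(0.4140+0.2080) + (1/5)(0.7030+0.4140) + (1/5)(1.0000+0.7030)
  = 0.0016 + 0.0432 + 0.1244 + 0.2234 + 0.3406 = 0.7332
G = 1 − 0.7332 = 0.2668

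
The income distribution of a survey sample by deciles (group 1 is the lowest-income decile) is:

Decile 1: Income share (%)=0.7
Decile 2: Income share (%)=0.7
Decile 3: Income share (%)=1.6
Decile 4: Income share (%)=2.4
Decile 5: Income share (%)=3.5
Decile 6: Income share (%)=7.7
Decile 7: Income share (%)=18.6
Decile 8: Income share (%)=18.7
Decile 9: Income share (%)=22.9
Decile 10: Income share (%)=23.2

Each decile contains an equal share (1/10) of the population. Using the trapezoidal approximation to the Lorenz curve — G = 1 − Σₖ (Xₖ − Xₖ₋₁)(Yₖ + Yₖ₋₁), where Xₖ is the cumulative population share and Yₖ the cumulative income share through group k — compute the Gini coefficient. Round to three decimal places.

Cumulative income shares Yₖ: 0.0070, 0.0140, 0.0300, 0.0540, 0.0890, 0.1660, 0.3520, 0.5390, 0.7680, 1.0000
Σ (Xₖ−Xₖ₋₁)(Yₖ+Yₖ₋₁) = (1/10)(0.0070+0.0000) + (1/10)(0.0140+0.0070) + (1/10)(0.0300+0.0140) + (1/10)(0.0540+0.0300) + (1/10)(0.0890+0.0540) + (1/10)(0.1660+0.0890) + (1/10)(0.3520+0.1660) + (1/10)(0.5390+0.3520) + (1/10)(0.7680+0.5390) + (1/10)(1.0000+0.7680)
  = 0.0007 + 0.0021 + 0.0044 + 0.0084 + 0.0143 + 0.0255 + 0.0518 + 0.0891 + 0.1307 + 0.1768 = 0.5038
G = 1 − 0.5038 = 0.4962

0.496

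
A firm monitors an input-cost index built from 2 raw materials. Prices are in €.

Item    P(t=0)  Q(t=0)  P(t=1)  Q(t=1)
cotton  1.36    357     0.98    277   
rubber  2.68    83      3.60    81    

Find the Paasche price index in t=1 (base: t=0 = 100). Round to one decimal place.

94.8

Paasche price index uses current-period quantities as weights.
ΣP(t=1)·Q(t=1) = 0.98×277 + 3.60×81 = 271.46 + 291.6 = 563.06
ΣP(t=0)·Q(t=1) = 1.36×277 + 2.68×81 = 376.72 + 217.08 = 593.8
Index = 563.06 / 593.8 × 100 = 94.8232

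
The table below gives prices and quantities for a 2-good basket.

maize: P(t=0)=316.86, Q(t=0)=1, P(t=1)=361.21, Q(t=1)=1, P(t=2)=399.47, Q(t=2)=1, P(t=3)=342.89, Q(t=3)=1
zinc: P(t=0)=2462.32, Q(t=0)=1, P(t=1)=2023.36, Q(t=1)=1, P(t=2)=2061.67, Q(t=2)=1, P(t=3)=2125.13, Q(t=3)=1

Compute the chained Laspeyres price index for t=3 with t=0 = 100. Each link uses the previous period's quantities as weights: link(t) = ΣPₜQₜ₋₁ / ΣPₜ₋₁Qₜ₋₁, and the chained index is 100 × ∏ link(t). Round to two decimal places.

Link t=0→t=1:
ΣP(t=1)Q(t=0) = 361.21×1 + 2023.36×1 = 361.21 + 2023.36 = 2384.57
ΣP(t=0)Q(t=0) = 316.86×1 + 2462.32×1 = 316.86 + 2462.32 = 2779.18
link = 2384.57/2779.18 = 0.858012
Link t=1→t=2:
ΣP(t=2)Q(t=1) = 399.47×1 + 2061.67×1 = 399.47 + 2061.67 = 2461.14
ΣP(t=1)Q(t=1) = 361.21×1 + 2023.36×1 = 361.21 + 2023.36 = 2384.57
link = 2461.14/2384.57 = 1.032111
Link t=2→t=3:
ΣP(t=3)Q(t=2) = 342.89×1 + 2125.13×1 = 342.89 + 2125.13 = 2468.02
ΣP(t=2)Q(t=2) = 399.47×1 + 2061.67×1 = 399.47 + 2061.67 = 2461.14
link = 2468.02/2461.14 = 1.002795
Chained index = 100 × 0.858012 × 1.032111 × 1.002795 = 88.8039

88.80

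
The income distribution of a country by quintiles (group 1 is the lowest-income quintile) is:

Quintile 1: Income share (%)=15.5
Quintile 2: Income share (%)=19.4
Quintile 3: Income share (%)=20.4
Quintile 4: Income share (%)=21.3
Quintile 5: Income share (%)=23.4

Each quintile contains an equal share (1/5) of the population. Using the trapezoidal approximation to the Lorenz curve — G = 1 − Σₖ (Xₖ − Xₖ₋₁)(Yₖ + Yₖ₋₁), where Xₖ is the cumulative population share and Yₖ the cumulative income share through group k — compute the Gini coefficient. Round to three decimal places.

Cumulative income shares Yₖ: 0.1550, 0.3490, 0.5530, 0.7660, 1.0000
Σ (Xₖ−Xₖ₋₁)(Yₖ+Yₖ₋₁) = (1/5)(0.1550+0.0000) + (1/5)(0.3490+0.1550) + (1/5)(0.5530+0.3490) + (1/5)(0.7660+0.5530) + (1/5)(1.0000+0.7660)
  = 0.0310 + 0.1008 + 0.1804 + 0.2638 + 0.3532 = 0.9292
G = 1 − 0.9292 = 0.0708

0.071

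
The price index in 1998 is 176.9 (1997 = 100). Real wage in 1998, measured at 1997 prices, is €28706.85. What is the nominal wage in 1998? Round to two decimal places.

50782.42

Nominal = Real × (Index/100) = 28706.85 × (176.9/100)
        = 28706.85 × 1.769 = 50782.4177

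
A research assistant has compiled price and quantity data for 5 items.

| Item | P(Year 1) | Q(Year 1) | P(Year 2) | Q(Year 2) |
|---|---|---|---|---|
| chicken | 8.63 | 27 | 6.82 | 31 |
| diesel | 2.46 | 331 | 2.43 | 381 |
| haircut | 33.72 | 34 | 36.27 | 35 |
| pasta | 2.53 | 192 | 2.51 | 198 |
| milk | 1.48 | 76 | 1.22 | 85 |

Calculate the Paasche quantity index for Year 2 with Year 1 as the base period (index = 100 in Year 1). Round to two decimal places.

107.55

Paasche quantity index uses current-period prices as weights.
ΣP(Year 2)·Q(Year 2) = 6.82×31 + 2.43×381 + 36.27×35 + 2.51×198 + 1.22×85 = 211.42 + 925.83 + 1269.45 + 496.98 + 103.7 = 3007.38
ΣP(Year 2)·Q(Year 1) = 6.82×27 + 2.43×331 + 36.27×34 + 2.51×192 + 1.22×76 = 184.14 + 804.33 + 1233.18 + 481.92 + 92.72 = 2796.29
Index = 3007.38 / 2796.29 × 100 = 107.5489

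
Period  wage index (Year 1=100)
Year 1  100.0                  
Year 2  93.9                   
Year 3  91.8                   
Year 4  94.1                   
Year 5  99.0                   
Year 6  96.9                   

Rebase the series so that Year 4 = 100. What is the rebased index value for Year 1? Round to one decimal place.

106.3

Rebased(Year 1) = 100.0 / 94.1 × 100 = 106.2699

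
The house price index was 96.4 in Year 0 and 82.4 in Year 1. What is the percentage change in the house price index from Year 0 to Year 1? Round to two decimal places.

-14.52%

Change = (82.4 − 96.4) / 96.4 × 100
       = -14.0 / 96.4 × 100 = -14.5228%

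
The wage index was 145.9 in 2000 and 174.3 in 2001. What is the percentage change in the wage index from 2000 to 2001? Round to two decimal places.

19.47%

Change = (174.3 − 145.9) / 145.9 × 100
       = 28.4 / 145.9 × 100 = 19.4654%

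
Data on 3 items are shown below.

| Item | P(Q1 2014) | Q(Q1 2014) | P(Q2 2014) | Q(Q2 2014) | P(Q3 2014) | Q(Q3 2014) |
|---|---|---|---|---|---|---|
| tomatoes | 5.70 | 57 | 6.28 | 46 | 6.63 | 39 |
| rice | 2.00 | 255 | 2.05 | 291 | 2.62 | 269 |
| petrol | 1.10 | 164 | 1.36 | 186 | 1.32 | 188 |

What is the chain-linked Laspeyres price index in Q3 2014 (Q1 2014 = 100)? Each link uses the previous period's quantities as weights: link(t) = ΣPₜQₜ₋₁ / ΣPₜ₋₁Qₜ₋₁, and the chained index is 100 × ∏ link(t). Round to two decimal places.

125.38

Link Q1 2014→Q2 2014:
ΣP(Q2 2014)Q(Q1 2014) = 6.28×57 + 2.05×255 + 1.36×164 = 357.96 + 522.75 + 223.04 = 1103.75
ΣP(Q1 2014)Q(Q1 2014) = 5.70×57 + 2.00×255 + 1.10×164 = 324.9 + 510 + 180.4 = 1015.3
link = 1103.75/1015.3 = 1.087117
Link Q2 2014→Q3 2014:
ΣP(Q3 2014)Q(Q2 2014) = 6.63×46 + 2.62×291 + 1.32×186 = 304.98 + 762.42 + 245.52 = 1312.92
ΣP(Q2 2014)Q(Q2 2014) = 6.28×46 + 2.05×291 + 1.36×186 = 288.88 + 596.55 + 252.96 = 1138.39
link = 1312.92/1138.39 = 1.153313
Chained index = 100 × 1.087117 × 1.153313 = 125.3786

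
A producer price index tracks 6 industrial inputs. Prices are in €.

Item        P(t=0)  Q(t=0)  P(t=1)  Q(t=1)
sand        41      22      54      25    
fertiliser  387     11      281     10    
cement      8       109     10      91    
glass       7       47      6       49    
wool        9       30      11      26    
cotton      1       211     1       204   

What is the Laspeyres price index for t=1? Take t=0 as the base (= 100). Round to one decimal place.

Laspeyres price index uses base-period quantities as weights.
ΣP(t=1)·Q(t=0) = 54×22 + 281×11 + 10×109 + 6×47 + 11×30 + 1×211 = 1188 + 3091 + 1090 + 282 + 330 + 211 = 6192
ΣP(t=0)·Q(t=0) = 41×22 + 387×11 + 8×109 + 7×47 + 9×30 + 1×211 = 902 + 4257 + 872 + 329 + 270 + 211 = 6841
Index = 6192 / 6841 × 100 = 90.5131

90.5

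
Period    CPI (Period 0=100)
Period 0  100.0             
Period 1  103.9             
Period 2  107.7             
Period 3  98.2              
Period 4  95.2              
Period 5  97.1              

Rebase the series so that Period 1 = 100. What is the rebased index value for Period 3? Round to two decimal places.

Rebased(Period 3) = 98.2 / 103.9 × 100 = 94.5140

94.51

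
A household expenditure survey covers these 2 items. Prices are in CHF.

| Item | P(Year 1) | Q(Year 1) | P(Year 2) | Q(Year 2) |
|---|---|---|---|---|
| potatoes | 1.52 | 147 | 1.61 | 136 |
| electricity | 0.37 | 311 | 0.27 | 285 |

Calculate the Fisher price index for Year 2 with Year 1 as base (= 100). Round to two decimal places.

94.76

Laspeyres component (base-period weights):
ΣP(Year 2)Q(Year 1) = 1.61×147 + 0.27×311 = 236.67 + 83.97 = 320.64
ΣP(Year 1)Q(Year 1) = 1.52×147 + 0.37×311 = 223.44 + 115.07 = 338.51
L = 320.64 / 338.51 × 100 = 94.7210
Paasche component (current-period weights):
ΣP(Year 2)Q(Year 2) = 1.61×136 + 0.27×285 = 218.96 + 76.95 = 295.91
ΣP(Year 1)Q(Year 2) = 1.52×136 + 0.37×285 = 206.72 + 105.45 = 312.17
P = 295.91 / 312.17 × 100 = 94.7913
Fisher = √(L × P) = √(94.7210 × 94.7913) = 94.7561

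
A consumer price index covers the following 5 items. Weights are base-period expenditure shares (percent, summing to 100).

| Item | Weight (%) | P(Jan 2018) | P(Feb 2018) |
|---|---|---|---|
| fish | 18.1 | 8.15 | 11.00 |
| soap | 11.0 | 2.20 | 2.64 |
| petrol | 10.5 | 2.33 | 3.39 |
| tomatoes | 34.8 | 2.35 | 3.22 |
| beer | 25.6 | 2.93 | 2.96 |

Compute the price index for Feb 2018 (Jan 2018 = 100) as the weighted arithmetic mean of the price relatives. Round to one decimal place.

fish: 18.1 × (11.00/8.15) = 18.1 × 1.349693 = 24.4294
soap: 11.0 × (2.64/2.20) = 11.0 × 1.200000 = 13.2000
petrol: 10.5 × (3.39/2.33) = 10.5 × 1.454936 = 15.2768
tomatoes: 34.8 × (3.22/2.35) = 34.8 × 1.370213 = 47.6834
beer: 25.6 × (2.96/2.93) = 25.6 × 1.010239 = 25.8621
Index = Σ wᵢ·(p₁ᵢ/p₀ᵢ) = 24.4294 + 13.2000 + 15.2768 + 47.6834 + 25.8621 = 126.4518

126.5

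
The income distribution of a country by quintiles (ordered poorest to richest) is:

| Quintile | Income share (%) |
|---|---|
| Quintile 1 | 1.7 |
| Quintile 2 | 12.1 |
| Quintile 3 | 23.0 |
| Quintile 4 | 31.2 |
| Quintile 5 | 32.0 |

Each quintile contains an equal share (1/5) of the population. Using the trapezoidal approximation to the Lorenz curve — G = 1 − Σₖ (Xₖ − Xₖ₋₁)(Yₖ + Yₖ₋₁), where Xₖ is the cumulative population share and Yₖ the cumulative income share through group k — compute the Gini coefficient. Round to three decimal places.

0.319

Cumulative income shares Yₖ: 0.0170, 0.1380, 0.3680, 0.6800, 1.0000
Σ (Xₖ−Xₖ₋₁)(Yₖ+Yₖ₋₁) = (1/5)(0.0170+0.0000) + (1/5)(0.1380+0.0170) + (1/5)(0.3680+0.1380) + (1/5)(0.6800+0.3680) + (1/5)(1.0000+0.6800)
  = 0.0034 + 0.0310 + 0.1012 + 0.2096 + 0.3360 = 0.6812
G = 1 − 0.6812 = 0.3188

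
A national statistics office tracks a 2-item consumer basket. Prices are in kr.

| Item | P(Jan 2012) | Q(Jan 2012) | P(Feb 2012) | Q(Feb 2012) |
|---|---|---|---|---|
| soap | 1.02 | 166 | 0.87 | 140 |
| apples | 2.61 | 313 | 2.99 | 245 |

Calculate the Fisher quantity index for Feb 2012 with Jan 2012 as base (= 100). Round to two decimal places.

Laspeyres component (base-period weights):
ΣP(Jan 2012)Q(Feb 2012) = 1.02×140 + 2.61×245 = 142.8 + 639.45 = 782.25
ΣP(Jan 2012)Q(Jan 2012) = 1.02×166 + 2.61×313 = 169.32 + 816.93 = 986.25
L = 782.25 / 986.25 × 100 = 79.3156
Paasche component (current-period weights):
ΣP(Feb 2012)Q(Feb 2012) = 0.87×140 + 2.99×245 = 121.8 + 732.55 = 854.35
ΣP(Feb 2012)Q(Jan 2012) = 0.87×166 + 2.99×313 = 144.42 + 935.87 = 1080.29
P = 854.35 / 1080.29 × 100 = 79.0852
Fisher = √(L × P) = √(79.3156 × 79.0852) = 79.2003

79.20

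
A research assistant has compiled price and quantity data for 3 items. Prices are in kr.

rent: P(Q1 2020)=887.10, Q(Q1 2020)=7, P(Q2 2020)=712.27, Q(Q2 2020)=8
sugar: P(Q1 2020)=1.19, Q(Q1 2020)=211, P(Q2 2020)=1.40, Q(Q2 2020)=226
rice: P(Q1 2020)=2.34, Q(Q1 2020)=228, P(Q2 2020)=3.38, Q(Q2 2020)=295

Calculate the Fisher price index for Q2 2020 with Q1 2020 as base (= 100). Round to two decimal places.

86.78

Laspeyres component (base-period weights):
ΣP(Q2 2020)Q(Q1 2020) = 712.27×7 + 1.40×211 + 3.38×228 = 4985.89 + 295.4 + 770.64 = 6051.93
ΣP(Q1 2020)Q(Q1 2020) = 887.10×7 + 1.19×211 + 2.34×228 = 6209.7 + 251.09 + 533.52 = 6994.31
L = 6051.93 / 6994.31 × 100 = 86.5265
Paasche component (current-period weights):
ΣP(Q2 2020)Q(Q2 2020) = 712.27×8 + 1.40×226 + 3.38×295 = 5698.16 + 316.4 + 997.1 = 7011.66
ΣP(Q1 2020)Q(Q2 2020) = 887.10×8 + 1.19×226 + 2.34×295 = 7096.8 + 268.94 + 690.3 = 8056.04
P = 7011.66 / 8056.04 × 100 = 87.0361
Fisher = √(L × P) = √(86.5265 × 87.0361) = 86.7809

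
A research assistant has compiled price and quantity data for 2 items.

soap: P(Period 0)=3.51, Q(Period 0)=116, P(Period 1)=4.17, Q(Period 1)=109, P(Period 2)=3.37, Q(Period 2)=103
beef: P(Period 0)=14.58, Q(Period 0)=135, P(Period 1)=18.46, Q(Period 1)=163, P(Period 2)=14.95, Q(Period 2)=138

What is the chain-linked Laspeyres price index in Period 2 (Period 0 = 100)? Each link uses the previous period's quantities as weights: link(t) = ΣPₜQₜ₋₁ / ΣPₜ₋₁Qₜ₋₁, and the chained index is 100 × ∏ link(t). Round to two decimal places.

Link Period 0→Period 1:
ΣP(Period 1)Q(Period 0) = 4.17×116 + 18.46×135 = 483.72 + 2492.1 = 2975.82
ΣP(Period 0)Q(Period 0) = 3.51×116 + 14.58×135 = 407.16 + 1968.3 = 2375.46
link = 2975.82/2375.46 = 1.252734
Link Period 1→Period 2:
ΣP(Period 2)Q(Period 1) = 3.37×109 + 14.95×163 = 367.33 + 2436.85 = 2804.18
ΣP(Period 1)Q(Period 1) = 4.17×109 + 18.46×163 = 454.53 + 3008.98 = 3463.51
link = 2804.18/3463.51 = 0.809635
Chained index = 100 × 1.252734 × 0.809635 = 101.4258

101.43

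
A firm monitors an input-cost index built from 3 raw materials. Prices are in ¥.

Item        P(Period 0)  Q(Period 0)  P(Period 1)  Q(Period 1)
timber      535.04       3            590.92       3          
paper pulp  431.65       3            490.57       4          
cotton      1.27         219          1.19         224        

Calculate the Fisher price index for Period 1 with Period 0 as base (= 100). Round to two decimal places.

Laspeyres component (base-period weights):
ΣP(Period 1)Q(Period 0) = 590.92×3 + 490.57×3 + 1.19×219 = 1772.76 + 1471.71 + 260.61 = 3505.08
ΣP(Period 0)Q(Period 0) = 535.04×3 + 431.65×3 + 1.27×219 = 1605.12 + 1294.95 + 278.13 = 3178.2
L = 3505.08 / 3178.2 × 100 = 110.2851
Paasche component (current-period weights):
ΣP(Period 1)Q(Period 1) = 590.92×3 + 490.57×4 + 1.19×224 = 1772.76 + 1962.28 + 266.56 = 4001.6
ΣP(Period 0)Q(Period 1) = 535.04×3 + 431.65×4 + 1.27×224 = 1605.12 + 1726.6 + 284.48 = 3616.2
P = 4001.6 / 3616.2 × 100 = 110.6576
Fisher = √(L × P) = √(110.2851 × 110.6576) = 110.4712

110.47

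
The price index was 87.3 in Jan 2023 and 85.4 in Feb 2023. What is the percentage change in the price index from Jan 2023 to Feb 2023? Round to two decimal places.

-2.18%

Change = (85.4 − 87.3) / 87.3 × 100
       = -1.9 / 87.3 × 100 = -2.1764%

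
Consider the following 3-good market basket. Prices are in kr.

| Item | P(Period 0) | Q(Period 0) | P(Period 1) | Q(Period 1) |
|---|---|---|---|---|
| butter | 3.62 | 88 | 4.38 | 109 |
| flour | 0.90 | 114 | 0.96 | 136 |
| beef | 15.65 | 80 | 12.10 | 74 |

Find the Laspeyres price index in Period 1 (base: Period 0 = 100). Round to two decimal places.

87.43

Laspeyres price index uses base-period quantities as weights.
ΣP(Period 1)·Q(Period 0) = 4.38×88 + 0.96×114 + 12.10×80 = 385.44 + 109.44 + 968 = 1462.88
ΣP(Period 0)·Q(Period 0) = 3.62×88 + 0.90×114 + 15.65×80 = 318.56 + 102.6 + 1252 = 1673.16
Index = 1462.88 / 1673.16 × 100 = 87.4322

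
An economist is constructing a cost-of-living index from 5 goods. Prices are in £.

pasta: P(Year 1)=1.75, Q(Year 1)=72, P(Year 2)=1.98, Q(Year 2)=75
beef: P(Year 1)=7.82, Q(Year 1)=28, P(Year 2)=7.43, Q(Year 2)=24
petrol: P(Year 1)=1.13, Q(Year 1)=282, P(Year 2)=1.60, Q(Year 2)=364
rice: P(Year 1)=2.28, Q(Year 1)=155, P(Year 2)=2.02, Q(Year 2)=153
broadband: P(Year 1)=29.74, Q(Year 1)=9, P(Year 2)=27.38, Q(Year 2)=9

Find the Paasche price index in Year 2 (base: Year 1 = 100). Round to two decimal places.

Paasche price index uses current-period quantities as weights.
ΣP(Year 2)·Q(Year 2) = 1.98×75 + 7.43×24 + 1.60×364 + 2.02×153 + 27.38×9 = 148.5 + 178.32 + 582.4 + 309.06 + 246.42 = 1464.7
ΣP(Year 1)·Q(Year 2) = 1.75×75 + 7.82×24 + 1.13×364 + 2.28×153 + 29.74×9 = 131.25 + 187.68 + 411.32 + 348.84 + 267.66 = 1346.75
Index = 1464.7 / 1346.75 × 100 = 108.7581

108.76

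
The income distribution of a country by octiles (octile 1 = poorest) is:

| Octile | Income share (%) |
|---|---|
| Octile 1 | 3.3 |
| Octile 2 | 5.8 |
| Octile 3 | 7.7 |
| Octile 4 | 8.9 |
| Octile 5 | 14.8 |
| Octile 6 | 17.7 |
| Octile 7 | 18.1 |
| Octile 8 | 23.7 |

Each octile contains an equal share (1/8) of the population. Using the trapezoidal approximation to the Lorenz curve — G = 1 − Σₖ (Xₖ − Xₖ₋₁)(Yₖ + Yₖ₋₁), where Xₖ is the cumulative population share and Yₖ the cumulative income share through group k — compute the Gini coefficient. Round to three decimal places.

0.300

Cumulative income shares Yₖ: 0.0330, 0.0910, 0.1680, 0.2570, 0.4050, 0.5820, 0.7630, 1.0000
Σ (Xₖ−Xₖ₋₁)(Yₖ+Yₖ₋₁) = (1/8)(0.0330+0.0000) + (1/8)(0.0910+0.0330) + (1/8)(0.1680+0.0910) + (1/8)(0.2570+0.1680) + (1/8)(0.4050+0.2570) + (1/8)(0.5820+0.4050) + (1/8)(0.7630+0.5820) + (1/8)(1.0000+0.7630)
  = 0.0041 + 0.0155 + 0.0324 + 0.0531 + 0.0828 + 0.1234 + 0.1681 + 0.2204 = 0.6998
G = 1 − 0.6998 = 0.3002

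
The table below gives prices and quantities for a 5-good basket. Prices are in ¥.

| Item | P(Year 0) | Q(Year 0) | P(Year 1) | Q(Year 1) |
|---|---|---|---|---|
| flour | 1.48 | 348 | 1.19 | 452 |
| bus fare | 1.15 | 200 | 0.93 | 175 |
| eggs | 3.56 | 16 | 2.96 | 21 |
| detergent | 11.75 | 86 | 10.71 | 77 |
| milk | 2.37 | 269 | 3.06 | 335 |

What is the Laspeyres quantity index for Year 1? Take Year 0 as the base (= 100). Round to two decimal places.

Laspeyres quantity index uses base-period prices as weights.
ΣP(Year 0)·Q(Year 1) = 1.48×452 + 1.15×175 + 3.56×21 + 11.75×77 + 2.37×335 = 668.96 + 201.25 + 74.76 + 904.75 + 793.95 = 2643.67
ΣP(Year 0)·Q(Year 0) = 1.48×348 + 1.15×200 + 3.56×16 + 11.75×86 + 2.37×269 = 515.04 + 230 + 56.96 + 1010.5 + 637.53 = 2450.03
Index = 2643.67 / 2450.03 × 100 = 107.9036

107.90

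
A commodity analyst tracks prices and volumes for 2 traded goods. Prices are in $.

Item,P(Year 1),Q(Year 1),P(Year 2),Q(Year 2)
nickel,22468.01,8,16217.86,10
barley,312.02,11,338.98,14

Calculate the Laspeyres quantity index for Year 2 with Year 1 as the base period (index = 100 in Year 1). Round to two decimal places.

125.04

Laspeyres quantity index uses base-period prices as weights.
ΣP(Year 1)·Q(Year 2) = 22468.01×10 + 312.02×14 = 224680.1 + 4368.28 = 229048.38
ΣP(Year 1)·Q(Year 1) = 22468.01×8 + 312.02×11 = 179744.08 + 3432.22 = 183176.3
Index = 229048.38 / 183176.3 × 100 = 125.0426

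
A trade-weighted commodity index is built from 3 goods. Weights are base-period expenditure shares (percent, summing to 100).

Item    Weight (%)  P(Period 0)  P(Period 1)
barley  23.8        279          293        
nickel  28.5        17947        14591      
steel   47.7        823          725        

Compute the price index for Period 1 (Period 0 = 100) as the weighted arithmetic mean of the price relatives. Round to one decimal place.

barley: 23.8 × (293/279) = 23.8 × 1.050179 = 24.9943
nickel: 28.5 × (14591/17947) = 28.5 × 0.813005 = 23.1706
steel: 47.7 × (725/823) = 47.7 × 0.880923 = 42.0200
Index = Σ wᵢ·(p₁ᵢ/p₀ᵢ) = 24.9943 + 23.1706 + 42.0200 = 90.1850

90.2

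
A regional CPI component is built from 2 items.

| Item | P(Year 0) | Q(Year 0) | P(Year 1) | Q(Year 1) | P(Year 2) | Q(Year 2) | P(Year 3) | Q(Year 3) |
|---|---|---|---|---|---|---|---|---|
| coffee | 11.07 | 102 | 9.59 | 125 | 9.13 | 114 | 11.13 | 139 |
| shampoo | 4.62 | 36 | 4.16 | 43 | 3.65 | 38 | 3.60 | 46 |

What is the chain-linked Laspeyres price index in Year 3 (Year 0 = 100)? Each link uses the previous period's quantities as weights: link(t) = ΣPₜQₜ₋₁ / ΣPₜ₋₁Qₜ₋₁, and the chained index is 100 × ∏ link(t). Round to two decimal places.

97.78

Link Year 0→Year 1:
ΣP(Year 1)Q(Year 0) = 9.59×102 + 4.16×36 = 978.18 + 149.76 = 1127.94
ΣP(Year 0)Q(Year 0) = 11.07×102 + 4.62×36 = 1129.14 + 166.32 = 1295.46
link = 1127.94/1295.46 = 0.870687
Link Year 1→Year 2:
ΣP(Year 2)Q(Year 1) = 9.13×125 + 3.65×43 = 1141.25 + 156.95 = 1298.2
ΣP(Year 1)Q(Year 1) = 9.59×125 + 4.16×43 = 1198.75 + 178.88 = 1377.63
link = 1298.2/1377.63 = 0.942343
Link Year 2→Year 3:
ΣP(Year 3)Q(Year 2) = 11.13×114 + 3.60×38 = 1268.82 + 136.8 = 1405.62
ΣP(Year 2)Q(Year 2) = 9.13×114 + 3.65×38 = 1040.82 + 138.7 = 1179.52
link = 1405.62/1179.52 = 1.191688
Chained index = 100 × 0.870687 × 0.942343 × 1.191688 = 97.7763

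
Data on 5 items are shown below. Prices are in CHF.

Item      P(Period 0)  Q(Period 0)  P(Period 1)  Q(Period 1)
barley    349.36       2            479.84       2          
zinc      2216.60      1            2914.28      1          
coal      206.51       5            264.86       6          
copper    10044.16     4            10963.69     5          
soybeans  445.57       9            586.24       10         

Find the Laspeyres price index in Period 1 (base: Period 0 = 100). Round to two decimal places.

112.87

Laspeyres price index uses base-period quantities as weights.
ΣP(Period 1)·Q(Period 0) = 479.84×2 + 2914.28×1 + 264.86×5 + 10963.69×4 + 586.24×9 = 959.68 + 2914.28 + 1324.3 + 43854.76 + 5276.16 = 54329.18
ΣP(Period 0)·Q(Period 0) = 349.36×2 + 2216.60×1 + 206.51×5 + 10044.16×4 + 445.57×9 = 698.72 + 2216.6 + 1032.55 + 40176.64 + 4010.13 = 48134.64
Index = 54329.18 / 48134.64 × 100 = 112.8692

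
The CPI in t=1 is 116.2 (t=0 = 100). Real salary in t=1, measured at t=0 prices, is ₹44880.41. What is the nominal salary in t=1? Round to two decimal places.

Nominal = Real × (Index/100) = 44880.41 × (116.2/100)
        = 44880.41 × 1.162 = 52151.0364

52151.04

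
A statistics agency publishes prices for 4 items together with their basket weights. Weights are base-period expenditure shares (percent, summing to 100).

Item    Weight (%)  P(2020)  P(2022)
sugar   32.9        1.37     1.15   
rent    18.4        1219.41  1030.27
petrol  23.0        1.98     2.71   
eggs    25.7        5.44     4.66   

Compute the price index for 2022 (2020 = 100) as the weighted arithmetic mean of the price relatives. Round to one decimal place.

96.7

sugar: 32.9 × (1.15/1.37) = 32.9 × 0.839416 = 27.6168
rent: 18.4 × (1030.27/1219.41) = 18.4 × 0.844892 = 15.5460
petrol: 23.0 × (2.71/1.98) = 23.0 × 1.368687 = 31.4798
eggs: 25.7 × (4.66/5.44) = 25.7 × 0.856618 = 22.0151
Index = Σ wᵢ·(p₁ᵢ/p₀ᵢ) = 27.6168 + 15.5460 + 31.4798 + 22.0151 = 96.6577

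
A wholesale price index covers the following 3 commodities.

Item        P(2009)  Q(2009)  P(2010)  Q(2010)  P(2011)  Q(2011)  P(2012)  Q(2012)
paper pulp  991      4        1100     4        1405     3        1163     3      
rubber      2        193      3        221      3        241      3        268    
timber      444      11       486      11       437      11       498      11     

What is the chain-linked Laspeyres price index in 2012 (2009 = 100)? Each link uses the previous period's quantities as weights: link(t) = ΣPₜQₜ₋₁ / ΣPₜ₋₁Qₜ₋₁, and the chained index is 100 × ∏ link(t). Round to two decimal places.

Link 2009→2010:
ΣP(2010)Q(2009) = 1100×4 + 3×193 + 486×11 = 4400 + 579 + 5346 = 10325
ΣP(2009)Q(2009) = 991×4 + 2×193 + 444×11 = 3964 + 386 + 4884 = 9234
link = 10325/9234 = 1.118150
Link 2010→2011:
ΣP(2011)Q(2010) = 1405×4 + 3×221 + 437×11 = 5620 + 663 + 4807 = 11090
ΣP(2010)Q(2010) = 1100×4 + 3×221 + 486×11 = 4400 + 663 + 5346 = 10409
link = 11090/10409 = 1.065424
Link 2011→2012:
ΣP(2012)Q(2011) = 1163×3 + 3×241 + 498×11 = 3489 + 723 + 5478 = 9690
ΣP(2011)Q(2011) = 1405×3 + 3×241 + 437×11 = 4215 + 723 + 4807 = 9745
link = 9690/9745 = 0.994356
Chained index = 100 × 1.118150 × 1.065424 × 0.994356 = 118.4581

118.46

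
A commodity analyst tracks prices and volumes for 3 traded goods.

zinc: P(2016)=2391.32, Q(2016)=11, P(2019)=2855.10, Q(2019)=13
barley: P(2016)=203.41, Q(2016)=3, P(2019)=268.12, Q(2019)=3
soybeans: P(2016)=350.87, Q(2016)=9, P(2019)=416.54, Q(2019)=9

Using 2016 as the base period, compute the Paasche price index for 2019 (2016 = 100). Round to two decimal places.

Paasche price index uses current-period quantities as weights.
ΣP(2019)·Q(2019) = 2855.10×13 + 268.12×3 + 416.54×9 = 37116.3 + 804.36 + 3748.86 = 41669.52
ΣP(2016)·Q(2019) = 2391.32×13 + 203.41×3 + 350.87×9 = 31087.16 + 610.23 + 3157.83 = 34855.22
Index = 41669.52 / 34855.22 × 100 = 119.5503

119.55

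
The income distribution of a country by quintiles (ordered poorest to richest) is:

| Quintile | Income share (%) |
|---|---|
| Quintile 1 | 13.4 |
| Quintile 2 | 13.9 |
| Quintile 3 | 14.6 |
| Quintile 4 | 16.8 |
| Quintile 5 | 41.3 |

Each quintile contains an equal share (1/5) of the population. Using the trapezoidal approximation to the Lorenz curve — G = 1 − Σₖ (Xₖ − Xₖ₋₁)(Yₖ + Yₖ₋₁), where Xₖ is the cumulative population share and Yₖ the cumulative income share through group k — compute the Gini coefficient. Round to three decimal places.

Cumulative income shares Yₖ: 0.1340, 0.2730, 0.4190, 0.5870, 1.0000
Σ (Xₖ−Xₖ₋₁)(Yₖ+Yₖ₋₁) = (1/5)(0.1340+0.0000) + (1/5)(0.2730+0.1340) + (1/5)(0.4190+0.2730) + (1/5)(0.5870+0.4190) + (1/5)(1.0000+0.5870)
  = 0.0268 + 0.0814 + 0.1384 + 0.2012 + 0.3174 = 0.7652
G = 1 − 0.7652 = 0.2348

0.235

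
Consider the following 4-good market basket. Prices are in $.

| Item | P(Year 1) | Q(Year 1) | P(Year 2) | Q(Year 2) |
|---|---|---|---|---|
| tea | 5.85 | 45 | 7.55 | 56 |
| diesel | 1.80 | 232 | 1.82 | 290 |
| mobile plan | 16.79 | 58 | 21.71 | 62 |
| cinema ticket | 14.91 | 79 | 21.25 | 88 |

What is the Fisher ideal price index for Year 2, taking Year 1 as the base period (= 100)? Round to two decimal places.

Laspeyres component (base-period weights):
ΣP(Year 2)Q(Year 1) = 7.55×45 + 1.82×232 + 21.71×58 + 21.25×79 = 339.75 + 422.24 + 1259.18 + 1678.75 = 3699.92
ΣP(Year 1)Q(Year 1) = 5.85×45 + 1.80×232 + 16.79×58 + 14.91×79 = 263.25 + 417.6 + 973.82 + 1177.89 = 2832.56
L = 3699.92 / 2832.56 × 100 = 130.6211
Paasche component (current-period weights):
ΣP(Year 2)Q(Year 2) = 7.55×56 + 1.82×290 + 21.71×62 + 21.25×88 = 422.8 + 527.8 + 1346.02 + 1870 = 4166.62
ΣP(Year 1)Q(Year 2) = 5.85×56 + 1.80×290 + 16.79×62 + 14.91×88 = 327.6 + 522 + 1040.98 + 1312.08 = 3202.66
P = 4166.62 / 3202.66 × 100 = 130.0987
Fisher = √(L × P) = √(130.6211 × 130.0987) = 130.3596

130.36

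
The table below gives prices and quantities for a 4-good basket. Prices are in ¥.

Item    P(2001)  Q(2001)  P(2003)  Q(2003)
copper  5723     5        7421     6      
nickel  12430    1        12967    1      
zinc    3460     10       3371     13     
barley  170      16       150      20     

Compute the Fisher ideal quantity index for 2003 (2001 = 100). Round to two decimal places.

Laspeyres component (base-period weights):
ΣP(2001)Q(2003) = 5723×6 + 12430×1 + 3460×13 + 170×20 = 34338 + 12430 + 44980 + 3400 = 95148
ΣP(2001)Q(2001) = 5723×5 + 12430×1 + 3460×10 + 170×16 = 28615 + 12430 + 34600 + 2720 = 78365
L = 95148 / 78365 × 100 = 121.4164
Paasche component (current-period weights):
ΣP(2003)Q(2003) = 7421×6 + 12967×1 + 3371×13 + 150×20 = 44526 + 12967 + 43823 + 3000 = 104316
ΣP(2003)Q(2001) = 7421×5 + 12967×1 + 3371×10 + 150×16 = 37105 + 12967 + 33710 + 2400 = 86182
P = 104316 / 86182 × 100 = 121.0415
Fisher = √(L × P) = √(121.4164 × 121.0415) = 121.2288

121.23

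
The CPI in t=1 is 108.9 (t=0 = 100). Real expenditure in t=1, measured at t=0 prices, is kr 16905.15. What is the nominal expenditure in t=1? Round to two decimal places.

18409.71

Nominal = Real × (Index/100) = 16905.15 × (108.9/100)
        = 16905.15 × 1.089 = 18409.7084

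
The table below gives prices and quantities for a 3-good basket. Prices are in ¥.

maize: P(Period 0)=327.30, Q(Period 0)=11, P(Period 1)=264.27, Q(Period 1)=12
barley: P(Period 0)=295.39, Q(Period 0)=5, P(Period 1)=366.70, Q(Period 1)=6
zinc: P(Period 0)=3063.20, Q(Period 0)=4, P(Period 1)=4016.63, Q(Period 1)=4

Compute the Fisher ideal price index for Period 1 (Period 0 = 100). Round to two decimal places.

119.74

Laspeyres component (base-period weights):
ΣP(Period 1)Q(Period 0) = 264.27×11 + 366.70×5 + 4016.63×4 = 2906.97 + 1833.5 + 16066.52 = 20806.99
ΣP(Period 0)Q(Period 0) = 327.30×11 + 295.39×5 + 3063.20×4 = 3600.3 + 1476.95 + 12252.8 = 17330.05
L = 20806.99 / 17330.05 × 100 = 120.0631
Paasche component (current-period weights):
ΣP(Period 1)Q(Period 1) = 264.27×12 + 366.70×6 + 4016.63×4 = 3171.24 + 2200.2 + 16066.52 = 21437.96
ΣP(Period 0)Q(Period 1) = 327.30×12 + 295.39×6 + 3063.20×4 = 3927.6 + 1772.34 + 12252.8 = 17952.74
P = 21437.96 / 17952.74 × 100 = 119.4133
Fisher = √(L × P) = √(120.0631 × 119.4133) = 119.7377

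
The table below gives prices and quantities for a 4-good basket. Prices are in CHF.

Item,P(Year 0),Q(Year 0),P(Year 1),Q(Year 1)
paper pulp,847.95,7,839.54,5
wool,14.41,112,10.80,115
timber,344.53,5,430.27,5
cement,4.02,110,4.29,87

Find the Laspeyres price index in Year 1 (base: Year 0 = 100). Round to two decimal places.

99.95

Laspeyres price index uses base-period quantities as weights.
ΣP(Year 1)·Q(Year 0) = 839.54×7 + 10.80×112 + 430.27×5 + 4.29×110 = 5876.78 + 1209.6 + 2151.35 + 471.9 = 9709.63
ΣP(Year 0)·Q(Year 0) = 847.95×7 + 14.41×112 + 344.53×5 + 4.02×110 = 5935.65 + 1613.92 + 1722.65 + 442.2 = 9714.42
Index = 9709.63 / 9714.42 × 100 = 99.9507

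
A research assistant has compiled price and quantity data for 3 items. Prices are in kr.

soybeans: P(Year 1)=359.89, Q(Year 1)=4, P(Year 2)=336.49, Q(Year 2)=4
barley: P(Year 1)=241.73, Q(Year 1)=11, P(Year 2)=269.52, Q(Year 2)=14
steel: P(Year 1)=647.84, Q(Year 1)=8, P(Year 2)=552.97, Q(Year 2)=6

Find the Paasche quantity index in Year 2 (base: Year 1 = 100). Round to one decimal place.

Paasche quantity index uses current-period prices as weights.
ΣP(Year 2)·Q(Year 2) = 336.49×4 + 269.52×14 + 552.97×6 = 1345.96 + 3773.28 + 3317.82 = 8437.06
ΣP(Year 2)·Q(Year 1) = 336.49×4 + 269.52×11 + 552.97×8 = 1345.96 + 2964.72 + 4423.76 = 8734.44
Index = 8437.06 / 8734.44 × 100 = 96.5953

96.6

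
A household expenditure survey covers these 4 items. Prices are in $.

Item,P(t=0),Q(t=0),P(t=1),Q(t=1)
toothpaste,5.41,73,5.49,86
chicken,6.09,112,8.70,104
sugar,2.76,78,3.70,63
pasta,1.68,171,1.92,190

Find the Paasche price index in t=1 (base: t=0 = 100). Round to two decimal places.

124.07

Paasche price index uses current-period quantities as weights.
ΣP(t=1)·Q(t=1) = 5.49×86 + 8.70×104 + 3.70×63 + 1.92×190 = 472.14 + 904.8 + 233.1 + 364.8 = 1974.84
ΣP(t=0)·Q(t=1) = 5.41×86 + 6.09×104 + 2.76×63 + 1.68×190 = 465.26 + 633.36 + 173.88 + 319.2 = 1591.7
Index = 1974.84 / 1591.7 × 100 = 124.0711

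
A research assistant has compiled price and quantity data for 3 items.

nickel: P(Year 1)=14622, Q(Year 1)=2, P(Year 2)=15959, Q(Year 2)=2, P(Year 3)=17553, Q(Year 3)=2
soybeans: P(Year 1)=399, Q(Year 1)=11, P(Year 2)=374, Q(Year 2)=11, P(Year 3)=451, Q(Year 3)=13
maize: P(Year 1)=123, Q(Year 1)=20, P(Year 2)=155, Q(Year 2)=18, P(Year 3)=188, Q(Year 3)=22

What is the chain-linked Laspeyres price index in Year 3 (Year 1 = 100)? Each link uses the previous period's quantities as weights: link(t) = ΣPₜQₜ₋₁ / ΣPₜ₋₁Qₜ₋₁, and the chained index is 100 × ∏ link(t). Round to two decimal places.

Link Year 1→Year 2:
ΣP(Year 2)Q(Year 1) = 15959×2 + 374×11 + 155×20 = 31918 + 4114 + 3100 = 39132
ΣP(Year 1)Q(Year 1) = 14622×2 + 399×11 + 123×20 = 29244 + 4389 + 2460 = 36093
link = 39132/36093 = 1.084199
Link Year 2→Year 3:
ΣP(Year 3)Q(Year 2) = 17553×2 + 451×11 + 188×18 = 35106 + 4961 + 3384 = 43451
ΣP(Year 2)Q(Year 2) = 15959×2 + 374×11 + 155×18 = 31918 + 4114 + 2790 = 38822
link = 43451/38822 = 1.119237
Chained index = 100 × 1.084199 × 1.119237 = 121.3475

121.35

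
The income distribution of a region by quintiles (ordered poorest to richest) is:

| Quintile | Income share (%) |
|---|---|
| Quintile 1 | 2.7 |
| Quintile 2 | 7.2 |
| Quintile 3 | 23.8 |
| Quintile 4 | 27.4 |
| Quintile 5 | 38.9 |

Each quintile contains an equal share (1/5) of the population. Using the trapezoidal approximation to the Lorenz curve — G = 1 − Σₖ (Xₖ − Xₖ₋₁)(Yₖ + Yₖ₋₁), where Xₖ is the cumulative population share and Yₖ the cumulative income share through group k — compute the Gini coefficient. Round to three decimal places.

0.370

Cumulative income shares Yₖ: 0.0270, 0.0990, 0.3370, 0.6110, 1.0000
Σ (Xₖ−Xₖ₋₁)(Yₖ+Yₖ₋₁) = (1/5)(0.0270+0.0000) + (1/5)(0.0990+0.0270) + (1/5)(0.3370+0.0990) + (1/5)(0.6110+0.3370) + (1/5)(1.0000+0.6110)
  = 0.0054 + 0.0252 + 0.0872 + 0.1896 + 0.3222 = 0.6296
G = 1 − 0.6296 = 0.3704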